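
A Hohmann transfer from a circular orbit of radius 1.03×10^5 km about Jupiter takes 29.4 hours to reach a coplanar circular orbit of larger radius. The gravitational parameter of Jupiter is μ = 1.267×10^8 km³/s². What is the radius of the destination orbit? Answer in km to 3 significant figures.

Transfer time t = 29.4 hours = 1.0584×10^5 s, and t = π√(a_t³/μ).
So a_t = (μ t²/π²)^(1/3) = (1.267×10^8 × (1.0584×10^5)² / π²)^(1/3) = 5.2391×10^5 km.
Since a_t = (r₁ + r₂)/2, r₂ = 2a_t − r₁ = 2×5.2391×10^5 − 1.030×10^5 = 9.4482×10^5 km.

r₂ = 9.45×10^5 km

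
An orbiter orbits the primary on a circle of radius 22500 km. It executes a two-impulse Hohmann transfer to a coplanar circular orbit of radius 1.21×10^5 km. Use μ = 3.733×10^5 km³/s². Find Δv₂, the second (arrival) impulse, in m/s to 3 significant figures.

Δv₂ = 773 m/s

Semi-major axis of the transfer orbit: a_t = (22500 + 1.210×10^5)/2 = 71750 km.
Circular speed at r = 1.210×10^5 km: v_c = √(μ/r) = 1.7565 km/s.
Vis-viva on the transfer ellipse at r = 1.210×10^5 km gives v_t = √[μ(2/r − 1/a_t)] = 0.98360 km/s.
Δv₂ = |v_t − v_c| = |0.98360 − 1.7565| = 0.7729 km/s.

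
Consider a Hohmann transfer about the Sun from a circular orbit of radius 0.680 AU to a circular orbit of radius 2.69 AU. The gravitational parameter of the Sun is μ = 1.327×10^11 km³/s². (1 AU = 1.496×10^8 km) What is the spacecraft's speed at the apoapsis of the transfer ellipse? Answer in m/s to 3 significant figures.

In km: r₁ = 0.680 × 1.496×10^8 = 1.01728×10^8 km; r₂ = 2.69 × 1.496×10^8 = 4.02424×10^8 km.
Semi-major axis of the transfer orbit: a_t = (1.01728×10^8 + 4.02424×10^8)/2 = 2.52076×10^8 km.
At apoapsis, r = 4.02424×10^8 km.
Applying v² = μ(2/r − 1/a_t): v = 11.54 km/s.

v = 11500 m/s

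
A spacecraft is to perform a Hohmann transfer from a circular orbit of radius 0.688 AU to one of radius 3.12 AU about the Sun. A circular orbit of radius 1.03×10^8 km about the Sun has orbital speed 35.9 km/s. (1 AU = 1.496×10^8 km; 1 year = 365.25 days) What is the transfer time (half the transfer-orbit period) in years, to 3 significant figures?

From the circular-orbit relation v² = μ/r at r = 1.03×10^8 km: μ = v²r = (35.9)² × 1.03×10^8 = 1.32747×10^11 km³/s².
In km: r₁ = 0.688 × 1.496×10^8 = 1.029248×10^8 km; r₂ = 3.12 × 1.496×10^8 = 4.66752×10^8 km.
The Hohmann ellipse has a_t = (r₁ + r₂)/2 = 2.848384×10^8 km.
Transfer time t = π√(a_t³/μ) = π√((2.848384×10^8)³ / 1.32747×10^11) = 4.145×10^7 s.
Converting: 4.145×10^7 s ÷ 3.15576×10^7 s/year (365.25 × 86400) = 1.31 years.

t = 1.31 years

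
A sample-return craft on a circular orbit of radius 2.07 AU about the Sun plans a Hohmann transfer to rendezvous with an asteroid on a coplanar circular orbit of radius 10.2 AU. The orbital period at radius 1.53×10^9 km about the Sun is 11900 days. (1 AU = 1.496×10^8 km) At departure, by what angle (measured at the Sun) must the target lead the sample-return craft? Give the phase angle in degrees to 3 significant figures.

From Kepler's third law T² = 4π²r³/μ at r = 1.53×10^9 km, T = 11900 days = 11900 × 86400 s = 1.02816×10^9 s: μ = 4π²r³/T² = 1.33756×10^11 km³/s².
In km: r₁ = 2.07 × 1.496×10^8 = 3.09672×10^8 km; r₂ = 10.2 × 1.496×10^8 = 1.52592×10^9 km.
The Hohmann ellipse has a_t = (r₁ + r₂)/2 = 9.17796×10^8 km.
The half-period of the transfer ellipse is t = π√(a_t³/μ) = 2.38843×10^8 s.
Target angular speed ω₂ = √(μ/r₂³) = 6.13562×10^-9 rad/s.
Angle swept by the target during transfer: ω₂·t = 1.46545 rad = 83.96°.
Arrival is 180° from departure on the ellipse, so φ = 180° − 83.96° = 96.0°.

φ = 96.0°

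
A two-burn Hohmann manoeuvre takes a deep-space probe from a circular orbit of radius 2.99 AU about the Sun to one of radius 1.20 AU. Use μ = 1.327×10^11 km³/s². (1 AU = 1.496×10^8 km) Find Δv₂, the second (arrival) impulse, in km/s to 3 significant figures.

Δv₂ = 5.29 km/s

In km: r₁ = 2.99 × 1.496×10^8 = 4.47304×10^8 km; r₂ = 1.20 × 1.496×10^8 = 1.7952×10^8 km.
Transfer-ellipse semi-major axis a_t = (r₁ + r₂)/2 = (4.47304×10^8 + 1.7952×10^8)/2 = 3.13412×10^8 km.
On the circular orbit at r = 1.7952×10^8 km, v_c = √(μ/r) = 27.188 km/s.
Vis-viva on the transfer ellipse at r = 1.7952×10^8 km gives v_t = √[μ(2/r − 1/a_t)] = 32.480 km/s.
Δv₂ = |v_t − v_c| = |32.480 − 27.188| = 5.292 km/s.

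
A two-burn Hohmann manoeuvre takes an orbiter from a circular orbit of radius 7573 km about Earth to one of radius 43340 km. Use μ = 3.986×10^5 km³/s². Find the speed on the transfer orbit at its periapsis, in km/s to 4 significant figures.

v = 9.466 km/s

The Hohmann ellipse has a_t = (r₁ + r₂)/2 = 25456.5 km.
At periapsis, r = 7573 km.
Vis-viva: v = √[μ(2/r − 1/a_t)] = √[3.986×10^5 × (2/7573 − 1/25456.5)] = 9.466 km/s.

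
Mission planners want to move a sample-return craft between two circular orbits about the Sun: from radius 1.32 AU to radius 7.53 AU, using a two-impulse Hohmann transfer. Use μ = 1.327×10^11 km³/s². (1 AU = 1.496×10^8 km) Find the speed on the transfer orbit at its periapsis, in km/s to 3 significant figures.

In km: r₁ = 1.32 × 1.496×10^8 = 1.97472×10^8 km; r₂ = 7.53 × 1.496×10^8 = 1.126488×10^9 km.
Transfer-ellipse semi-major axis a_t = (r₁ + r₂)/2 = (1.97472×10^8 + 1.126488×10^9)/2 = 6.6198×10^8 km.
At periapsis, r = 1.97472×10^8 km.
Vis-viva: v = √[μ(2/r − 1/a_t)] = √[1.327×10^11 × (2/1.97472×10^8 − 1/6.6198×10^8)] = 33.82 km/s.

v = 33.8 km/s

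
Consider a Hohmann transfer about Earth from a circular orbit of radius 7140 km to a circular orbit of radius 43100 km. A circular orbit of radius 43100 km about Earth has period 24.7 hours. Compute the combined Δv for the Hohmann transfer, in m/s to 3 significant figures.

Δv = 3740 m/s

From Kepler's third law T² = 4π²r³/μ at r = 43100 km, T = 24.7 hours = 24.7 × 3600 s = 88920 s: μ = 4π²r³/T² = 3.99754×10^5 km³/s².
The Hohmann ellipse has a_t = (r₁ + r₂)/2 = 25120 km.
At r₁ the circular-orbit speed is v₁ = √(μ/r₁) = 7.4825 km/s.
Transfer-orbit speed at r₁ (vis-viva): v_p = √[μ(2/r₁ − 1/a_t)] = 9.8011 km/s.
First burn Δv₁ = |v_p − v₁| = 2.3186 km/s.
At r₂, v₂ = √(μ/r₂) = 3.0455 km/s.
Transfer-orbit speed at r₂: v_a = √[μ(2/r₂ − 1/a_t)] = 1.6237 km/s.
Second burn Δv₂ = |v₂ − v_a| = 1.4218 km/s.
Δv = Δv₁ + Δv₂ = 2.3186 + 1.4218 = 3.740 km/s.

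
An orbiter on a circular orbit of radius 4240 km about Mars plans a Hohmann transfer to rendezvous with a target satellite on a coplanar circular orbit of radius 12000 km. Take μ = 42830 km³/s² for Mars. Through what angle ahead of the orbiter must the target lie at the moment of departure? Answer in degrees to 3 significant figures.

φ = 79.8°

Semi-major axis of the transfer orbit: a_t = (4240 + 12000)/2 = 8120 km.
The half-period of the transfer ellipse is t = π√(a_t³/μ) = 11110 s.
The target's mean motion on its circular orbit is ω₂ = √(μ/r₂³) = 1.574×10^-4 rad/s.
Angle swept by the target during transfer: ω₂·t = 1.749 rad = 100.2°.
The orbiter traverses 180° on the transfer ellipse, so the target must lead by 180° − 100.2° = 79.8°.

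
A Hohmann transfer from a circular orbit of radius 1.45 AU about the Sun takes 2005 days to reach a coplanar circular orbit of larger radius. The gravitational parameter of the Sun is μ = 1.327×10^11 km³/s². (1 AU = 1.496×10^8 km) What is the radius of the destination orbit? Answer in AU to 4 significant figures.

r₂ = 8.429 AU

In km: r₁ = 1.45 × 1.496×10^8 = 2.1692×10^8 km.
Transfer time t = 2005 days = 1.73232×10^8 s, and t = π√(a_t³/μ).
So a_t = (μ t²/π²)^(1/3) = (1.327×10^11 × (1.73232×10^8)² / π²)^(1/3) = 7.3894×10^8 km.
Since a_t = (r₁ + r₂)/2, r₂ = 2a_t − r₁ = 2×7.3894×10^8 − 2.1692×10^8 = 1.26096×10^9 km.
In AU: r₂ = 1.26096×10^9 / 1.496×10^8 = 8.429 AU.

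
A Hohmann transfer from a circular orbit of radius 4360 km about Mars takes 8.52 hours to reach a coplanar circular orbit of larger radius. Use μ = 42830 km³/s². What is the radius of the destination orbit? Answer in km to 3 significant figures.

Transfer time t = 8.52 hours = 30672 s, and t = π√(a_t³/μ).
So a_t = (μ t²/π²)^(1/3) = (42830 × (30672)² / π²)^(1/3) = 15982 km.
Since a_t = (r₁ + r₂)/2, r₂ = 2a_t − r₁ = 2×15982 − 4360 = 27604 km.

r₂ = 27600 km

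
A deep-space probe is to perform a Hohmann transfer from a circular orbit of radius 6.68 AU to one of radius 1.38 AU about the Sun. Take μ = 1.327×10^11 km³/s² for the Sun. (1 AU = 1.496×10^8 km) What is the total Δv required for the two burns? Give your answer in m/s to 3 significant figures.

In km: r₁ = 6.68 × 1.496×10^8 = 9.99328×10^8 km; r₂ = 1.38 × 1.496×10^8 = 2.06448×10^8 km.
Transfer-ellipse semi-major axis a_t = (r₁ + r₂)/2 = (9.99328×10^8 + 2.06448×10^8)/2 = 6.02888×10^8 km.
Circular speed at r₁: v₁ = √(μ/r₁) = √(1.327×10^11/9.99328×10^8) = 11.523 km/s.
On the transfer ellipse at r₁, vis-viva gives v_a = √[μ(2/r₁ − 1/a_t)] = 6.7432 km/s.
First burn Δv₁ = |v_a − v₁| = 4.780 km/s.
At r₂, v₂ = √(μ/r₂) = 25.353 km/s.
Transfer-orbit speed at r₂: v_p = √[μ(2/r₂ − 1/a_t)] = 32.641 km/s.
Second burn Δv₂ = |v₂ − v_p| = 7.288 km/s.
Total Δv = Δv₁ + Δv₂ = 12.07 km/s.

Δv = 12100 m/s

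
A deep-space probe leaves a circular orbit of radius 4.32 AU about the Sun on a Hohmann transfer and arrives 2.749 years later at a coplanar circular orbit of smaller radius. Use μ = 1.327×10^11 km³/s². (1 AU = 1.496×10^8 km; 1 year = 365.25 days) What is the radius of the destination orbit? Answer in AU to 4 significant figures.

In km: r₁ = 4.32 × 1.496×10^8 = 6.46272×10^8 km.
Transfer time t = 2.749 years × 365.25 × 86400 s = 8.67518424×10^7 s, and t = π√(a_t³/μ).
So a_t = (μ t²/π²)^(1/3) = (1.327×10^11 × (8.67518424×10^7)² / π²)^(1/3) = 4.6599×10^8 km.
Since a_t = (r₁ + r₂)/2, r₂ = 2a_t − r₁ = 2×4.6599×10^8 − 6.46272×10^8 = 2.85708×10^8 km.
In AU: r₂ = 2.85708×10^8 / 1.496×10^8 = 1.910 AU.

r₂ = 1.910 AU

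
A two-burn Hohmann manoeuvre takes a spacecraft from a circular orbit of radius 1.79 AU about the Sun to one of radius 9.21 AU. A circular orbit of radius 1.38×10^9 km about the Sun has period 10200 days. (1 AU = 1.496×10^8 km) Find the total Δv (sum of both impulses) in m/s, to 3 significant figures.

From Kepler's third law T² = 4π²r³/μ at r = 1.38×10^9 km, T = 10200 days = 10200 × 86400 s = 8.8128×10^8 s: μ = 4π²r³/T² = 1.33589×10^11 km³/s².
In km: r₁ = 1.79 × 1.496×10^8 = 2.67784×10^8 km; r₂ = 9.21 × 1.496×10^8 = 1.377816×10^9 km.
The Hohmann ellipse has a_t = (r₁ + r₂)/2 = 8.228×10^8 km.
Circular speed at r₁: v₁ = √(μ/r₁) = √(1.33589×10^11/2.67784×10^8) = 22.335 km/s.
On the transfer ellipse at r₁, vis-viva equation gives v_p = √[μ(2/r₁ − 1/a_t)] = 28.903 km/s.
First burn Δv₁ = |v_p − v₁| = 6.568 km/s.
Circular speed at r₂: v₂ = √(μ/r₂) = 9.8467 km/s.
Transfer-orbit speed at r₂: v_a = √[μ(2/r₂ − 1/a_t)] = 5.6174 km/s.
Second burn Δv₂ = |v₂ − v_a| = 4.229 km/s.
Total Δv = Δv₁ + Δv₂ = 10.80 km/s.

Δv = 10800 m/s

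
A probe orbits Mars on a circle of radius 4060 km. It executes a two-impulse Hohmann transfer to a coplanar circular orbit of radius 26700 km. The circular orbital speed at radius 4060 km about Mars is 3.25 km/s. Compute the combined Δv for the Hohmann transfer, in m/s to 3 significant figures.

Δv = 1650 m/s

From the circular-orbit relation v² = μ/r at r = 4060 km: μ = v²r = (3.25)² × 4060 = 42883.8 km³/s².
Transfer-ellipse semi-major axis a_t = (r₁ + r₂)/2 = (4060 + 26700)/2 = 15380 km.
Circular speed at r₁: v₁ = √(μ/r₁) = √(42883.8/4060) = 3.250 km/s.
On the transfer ellipse at r₁, vis-viva equation gives v_p = √[μ(2/r₁ − 1/a_t)] = 4.282 km/s.
First burn Δv₁ = |v_p − v₁| = 1.032 km/s.
At r₂, v₂ = √(μ/r₂) = 1.2673 km/s.
Transfer-orbit speed at r₂: v_a = √[μ(2/r₂ − 1/a_t)] = 0.65114 km/s.
Second burn Δv₂ = |v₂ − v_a| = 0.6162 km/s.
Total Δv = Δv₁ + Δv₂ = 1.648 km/s.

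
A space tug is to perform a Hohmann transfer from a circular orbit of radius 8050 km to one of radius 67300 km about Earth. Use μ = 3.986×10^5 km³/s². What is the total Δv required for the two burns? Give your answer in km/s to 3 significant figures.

Δv = 3.68 km/s

Transfer-ellipse semi-major axis a_t = (r₁ + r₂)/2 = (8050 + 67300)/2 = 37675 km.
At r₁ the circular-orbit speed is v₁ = √(μ/r₁) = 7.037 km/s.
On the transfer ellipse at r₁, v² = μ(2/r − 1/a) gives v_p = √[μ(2/r₁ − 1/a_t)] = 9.405 km/s.
First burn Δv₁ = |v_p − v₁| = 2.368 km/s.
At r₂, v₂ = √(μ/r₂) = 2.434 km/s.
Transfer-orbit speed at r₂: v_a = √[μ(2/r₂ − 1/a_t)] = 1.125 km/s.
Second burn Δv₂ = |v₂ − v_a| = 1.309 km/s.
Total Δv = Δv₁ + Δv₂ = 3.677 km/s.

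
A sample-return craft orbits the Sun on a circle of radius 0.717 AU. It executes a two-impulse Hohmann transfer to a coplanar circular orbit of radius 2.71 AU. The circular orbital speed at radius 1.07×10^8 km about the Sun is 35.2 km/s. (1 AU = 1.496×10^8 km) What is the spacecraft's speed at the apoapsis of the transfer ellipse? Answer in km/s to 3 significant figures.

From the circular-orbit relation v² = μ/r at r = 1.07×10^8 km: μ = v²r = (35.2)² × 1.07×10^8 = 1.32577×10^11 km³/s².
In km: r₁ = 0.717 × 1.496×10^8 = 1.072632×10^8 km; r₂ = 2.71 × 1.496×10^8 = 4.05416×10^8 km.
The Hohmann ellipse has a_t = (r₁ + r₂)/2 = 2.563396×10^8 km.
The apoapsis of the transfer ellipse is at r = 4.05416×10^8 km.
Applying v² = μ(2/r − 1/a_t): v = 11.70 km/s.

v = 11.7 km/s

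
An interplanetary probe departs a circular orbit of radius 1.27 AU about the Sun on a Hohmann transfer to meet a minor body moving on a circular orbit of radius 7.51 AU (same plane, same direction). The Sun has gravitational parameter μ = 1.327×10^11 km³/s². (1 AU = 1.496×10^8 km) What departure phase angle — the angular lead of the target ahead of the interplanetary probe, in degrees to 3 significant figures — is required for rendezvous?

In km: r₁ = 1.27 × 1.496×10^8 = 1.89992×10^8 km; r₂ = 7.51 × 1.496×10^8 = 1.123496×10^9 km.
Transfer-ellipse semi-major axis a_t = (r₁ + r₂)/2 = (1.89992×10^8 + 1.123496×10^9)/2 = 6.56744×10^8 km.
Transfer time t = π√(a_t³/μ) = 1.45147×10^8 s.
Target angular speed ω₂ = √(μ/r₂³) = 9.67338×10^-9 rad/s.
Angle swept by the target during transfer: ω₂·t = 1.40406 rad = 80.447°.
Arrival is 180° from departure on the ellipse, so φ = 180° − 80.447° = 99.6°.

φ = 99.6°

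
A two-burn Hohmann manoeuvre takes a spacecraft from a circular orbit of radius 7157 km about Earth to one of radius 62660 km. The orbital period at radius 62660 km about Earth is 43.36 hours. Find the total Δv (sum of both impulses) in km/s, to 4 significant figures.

From Kepler's third law T² = 4π²r³/μ at r = 62660 km, T = 43.36 hours = 43.36 × 3600 s = 1.56096×10^5 s: μ = 4π²r³/T² = 3.98609×10^5 km³/s².
Semi-major axis of the transfer orbit: a_t = (7157 + 62660)/2 = 34908.5 km.
Circular speed at r₁: v₁ = √(μ/r₁) = √(3.98609×10^5/7157) = 7.463 km/s.
Transfer-orbit speed at r₁ (vis-viva equation): v_p = √[μ(2/r₁ − 1/a_t)] = 9.999 km/s.
First burn Δv₁ = |v_p − v₁| = 2.536 km/s.
At r₂, v₂ = √(μ/r₂) = 2.522 km/s.
Transfer-orbit speed at r₂: v_a = √[μ(2/r₂ − 1/a_t)] = 1.142 km/s.
Second burn Δv₂ = |v₂ − v_a| = 1.380 km/s.
Total Δv = Δv₁ + Δv₂ = 3.916 km/s.

Δv = 3.916 km/s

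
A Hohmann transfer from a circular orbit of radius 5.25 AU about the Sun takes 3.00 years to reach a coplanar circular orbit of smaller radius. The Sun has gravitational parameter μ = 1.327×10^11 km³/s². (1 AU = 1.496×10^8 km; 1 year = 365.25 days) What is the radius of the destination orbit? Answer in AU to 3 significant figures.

In km: r₁ = 5.25 × 1.496×10^8 = 7.854×10^8 km.
Transfer time t = 3.00 years × 365.25 × 86400 s = 9.46728×10^7 s, and t = π√(a_t³/μ).
So a_t = (μ t²/π²)^(1/3) = (1.327×10^11 × (9.46728×10^7)² / π²)^(1/3) = 4.9394×10^8 km.
Since a_t = (r₁ + r₂)/2, r₂ = 2a_t − r₁ = 2×4.9394×10^8 − 7.854×10^8 = 2.0248×10^8 km.
In AU: r₂ = 2.0248×10^8 / 1.496×10^8 = 1.35 AU.

r₂ = 1.35 AU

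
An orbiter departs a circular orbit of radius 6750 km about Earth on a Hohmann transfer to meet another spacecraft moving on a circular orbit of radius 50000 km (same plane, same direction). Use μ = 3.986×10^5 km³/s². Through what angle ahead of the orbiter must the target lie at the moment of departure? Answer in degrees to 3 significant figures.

φ = 103°

The Hohmann ellipse has a_t = (r₁ + r₂)/2 = 28375 km.
Transfer time t = π√(a_t³/μ) = 23780 s.
The target's mean motion on its circular orbit is ω₂ = √(μ/r₂³) = 5.647×10^-5 rad/s.
Angle swept by the target during transfer: ω₂·t = 1.343 rad = 76.95°.
The orbiter traverses 180° on the transfer ellipse, so the target must lead by 180° − 76.95° = 103°.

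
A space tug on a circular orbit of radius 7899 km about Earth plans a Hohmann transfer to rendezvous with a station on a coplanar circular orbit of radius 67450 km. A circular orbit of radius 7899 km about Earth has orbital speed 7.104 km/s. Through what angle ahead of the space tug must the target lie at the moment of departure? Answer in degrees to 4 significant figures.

φ = 104.9°

From the circular-orbit relation v² = μ/r at r = 7899 km: μ = v²r = (7.104)² × 7899 = 3.98637×10^5 km³/s².
Transfer-ellipse semi-major axis a_t = (r₁ + r₂)/2 = (7899 + 67450)/2 = 37674.5 km.
The half-period of the transfer ellipse is t = π√(a_t³/μ) = 36385.8 s.
Target angular speed ω₂ = √(μ/r₂³) = 3.60426×10^-5 rad/s.
Angle swept by the target during transfer: ω₂·t = 1.3114 rad = 75.14°.
The space tug traverses 180° on the transfer ellipse, so the target must lead by 180° − 75.14° = 104.9°.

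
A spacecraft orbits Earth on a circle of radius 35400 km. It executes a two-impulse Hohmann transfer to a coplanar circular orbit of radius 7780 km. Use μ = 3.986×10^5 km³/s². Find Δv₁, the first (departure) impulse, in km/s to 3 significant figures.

Δv₁ = 1.34 km/s

The Hohmann ellipse has a_t = (r₁ + r₂)/2 = 21590 km.
Circular speed at r = 35400 km: v_c = √(μ/r) = 3.3556 km/s.
Vis-viva on the transfer ellipse at r = 35400 km gives v_t = √[μ(2/r − 1/a_t)] = 2.0143 km/s.
Δv₁ = |v_t − v_c| = |2.0143 − 3.3556| = 1.341 km/s.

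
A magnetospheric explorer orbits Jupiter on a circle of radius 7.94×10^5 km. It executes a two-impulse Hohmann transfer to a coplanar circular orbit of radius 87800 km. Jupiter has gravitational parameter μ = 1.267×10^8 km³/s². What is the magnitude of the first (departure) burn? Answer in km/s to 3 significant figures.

The Hohmann ellipse has a_t = (r₁ + r₂)/2 = 4.409×10^5 km.
On the circular orbit at r = 7.940×10^5 km, v_c = √(μ/r) = 12.632 km/s.
Transfer-orbit speed at the same r (vis-viva, a = a_t): v_t = √[μ(2/r − 1/a_t)] = 5.6371 km/s.
Δv₁ = |v_t − v_c| = |5.6371 − 12.632| = 6.995 km/s.

Δv₁ = 7.00 km/s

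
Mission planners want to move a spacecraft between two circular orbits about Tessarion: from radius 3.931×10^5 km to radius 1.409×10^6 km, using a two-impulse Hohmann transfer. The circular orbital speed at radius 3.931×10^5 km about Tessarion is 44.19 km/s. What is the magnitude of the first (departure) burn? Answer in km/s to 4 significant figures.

Δv₁ = 11.07 km/s

From the circular-orbit relation v² = μ/r at r = 3.931×10^5 km: μ = v²r = (44.19)² × 3.931×10^5 = 7.67628×10^8 km³/s².
Semi-major axis of the transfer orbit: a_t = (3.931×10^5 + 1.409×10^6)/2 = 9.0105×10^5 km.
On the circular orbit at r = 3.931×10^5 km, v_c = √(μ/r) = 44.19 km/s.
Transfer-orbit speed at the same r (vis-viva, a = a_t): v_t = √[μ(2/r − 1/a_t)] = 55.26 km/s.
Δv₁ = |v_t − v_c| = |55.26 − 44.19| = 11.07 km/s.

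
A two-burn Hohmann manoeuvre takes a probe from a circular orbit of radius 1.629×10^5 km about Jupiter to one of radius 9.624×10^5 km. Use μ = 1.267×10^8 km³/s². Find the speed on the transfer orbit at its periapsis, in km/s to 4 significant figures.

v = 36.47 km/s

Transfer-ellipse semi-major axis a_t = (r₁ + r₂)/2 = (1.629×10^5 + 9.624×10^5)/2 = 5.6265×10^5 km.
At periapsis, r = 1.629×10^5 km.
From the vis-viva equation, v = √[μ(2/r − 1/a_t)] = 36.47 km/s.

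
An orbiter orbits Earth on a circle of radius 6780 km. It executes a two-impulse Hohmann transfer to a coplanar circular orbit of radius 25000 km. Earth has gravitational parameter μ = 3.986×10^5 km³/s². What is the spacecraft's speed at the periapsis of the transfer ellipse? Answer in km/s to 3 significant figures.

Semi-major axis of the transfer orbit: a_t = (6780 + 25000)/2 = 15890 km.
At periapsis, r = 6780 km.
From the vis-viva equation, v = √[μ(2/r − 1/a_t)] = 9.617 km/s.

v = 9.62 km/s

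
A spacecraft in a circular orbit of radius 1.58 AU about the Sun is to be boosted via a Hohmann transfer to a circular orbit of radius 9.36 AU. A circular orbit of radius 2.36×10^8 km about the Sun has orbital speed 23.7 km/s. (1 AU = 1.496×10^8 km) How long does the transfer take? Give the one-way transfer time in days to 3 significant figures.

From the circular-orbit relation v² = μ/r at r = 2.36×10^8 km: μ = v²r = (23.7)² × 2.36×10^8 = 1.32559×10^11 km³/s².
In km: r₁ = 1.58 × 1.496×10^8 = 2.36368×10^8 km; r₂ = 9.36 × 1.496×10^8 = 1.400256×10^9 km.
The Hohmann ellipse has a_t = (r₁ + r₂)/2 = 8.18312×10^8 km.
By Kepler's third law the transfer-orbit period is T = 2π√(a_t³/μ), so t = T/2 = 2.020×10^8 s.
Converting: 2.020×10^8 s ÷ 86400 s/day = 2340 days.

t = 2340 days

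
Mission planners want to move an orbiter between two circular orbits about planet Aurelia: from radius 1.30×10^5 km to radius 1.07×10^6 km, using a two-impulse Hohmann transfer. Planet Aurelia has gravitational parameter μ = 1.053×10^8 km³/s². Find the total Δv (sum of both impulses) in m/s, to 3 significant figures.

Δv = 14800 m/s

Transfer-ellipse semi-major axis a_t = (r₁ + r₂)/2 = (1.300×10^5 + 1.070×10^6)/2 = 6.000×10^5 km.
Circular speed at r₁: v₁ = √(μ/r₁) = √(1.053×10^8/1.300×10^5) = 28.4605 km/s.
On the transfer ellipse at r₁, vis-viva equation gives v_p = √[μ(2/r₁ − 1/a_t)] = 38.0066 km/s.
First burn Δv₁ = |v_p − v₁| = 9.546 km/s.
At r₂, v₂ = √(μ/r₂) = 9.9202 km/s.
Transfer-orbit speed at r₂: v_a = √[μ(2/r₂ − 1/a_t)] = 4.6176 km/s.
Second burn Δv₂ = |v₂ − v_a| = 5.303 km/s.
Δv = Δv₁ + Δv₂ = 9.546 + 5.303 = 14.85 km/s.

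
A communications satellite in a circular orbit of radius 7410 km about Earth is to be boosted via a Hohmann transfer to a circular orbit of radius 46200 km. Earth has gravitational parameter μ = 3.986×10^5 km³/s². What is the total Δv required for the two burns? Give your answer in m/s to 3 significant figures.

Δv = 3690 m/s

Transfer-ellipse semi-major axis a_t = (r₁ + r₂)/2 = (7410 + 46200)/2 = 26805 km.
At r₁ the circular-orbit speed is v₁ = √(μ/r₁) = 7.334315 km/s.
Transfer-orbit speed at r₁ (vis-viva): v_p = √[μ(2/r₁ − 1/a_t)] = 9.628810 km/s.
First burn Δv₁ = |v_p − v₁| = 2.294 km/s.
Circular speed at r₂: v₂ = √(μ/r₂) = 2.937 km/s.
Transfer-orbit speed at r₂: v_a = √[μ(2/r₂ − 1/a_t)] = 1.544 km/s.
Second burn Δv₂ = |v₂ − v_a| = 1.393 km/s.
Total Δv = Δv₁ + Δv₂ = 3.687 km/s.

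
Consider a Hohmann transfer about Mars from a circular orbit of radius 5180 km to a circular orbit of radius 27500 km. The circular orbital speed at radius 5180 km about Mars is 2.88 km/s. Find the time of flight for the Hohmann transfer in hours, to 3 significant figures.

t = 8.79 hours

From the circular-orbit relation v² = μ/r at r = 5180 km: μ = v²r = (2.88)² × 5180 = 42965.0 km³/s².
Transfer-ellipse semi-major axis a_t = (r₁ + r₂)/2 = (5180 + 27500)/2 = 16340 km.
Half the transfer-orbit period gives t = π√(a_t³/μ) = 31660 s.
Converting: 31660 s ÷ 3600 s/hour = 8.79 hours.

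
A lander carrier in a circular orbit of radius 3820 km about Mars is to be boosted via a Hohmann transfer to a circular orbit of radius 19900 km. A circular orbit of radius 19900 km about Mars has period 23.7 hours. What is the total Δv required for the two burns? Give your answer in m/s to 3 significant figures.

Δv = 1620 m/s

From Kepler's third law T² = 4π²r³/μ at r = 19900 km, T = 23.7 hours = 23.7 × 3600 s = 85320 s: μ = 4π²r³/T² = 42738.3 km³/s².
Transfer-ellipse semi-major axis a_t = (r₁ + r₂)/2 = (3820 + 19900)/2 = 11860 km.
At r₁ the circular-orbit speed is v₁ = √(μ/r₁) = 3.34485 km/s.
On the transfer ellipse at r₁, v² = μ(2/r − 1/a) gives v_p = √[μ(2/r₁ − 1/a_t)] = 4.33273 km/s.
First burn Δv₁ = |v_p − v₁| = 0.9879 km/s.
At r₂, v₂ = √(μ/r₂) = 1.4655 km/s.
Transfer-orbit speed at r₂: v_a = √[μ(2/r₂ − 1/a_t)] = 0.83171 km/s.
Second burn Δv₂ = |v₂ − v_a| = 0.6338 km/s.
Δv = Δv₁ + Δv₂ = 0.9879 + 0.6338 = 1.622 km/s.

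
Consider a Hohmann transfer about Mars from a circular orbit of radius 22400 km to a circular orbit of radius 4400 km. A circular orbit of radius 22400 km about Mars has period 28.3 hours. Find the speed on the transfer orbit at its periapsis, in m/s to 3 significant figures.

From Kepler's third law T² = 4π²r³/μ at r = 22400 km, T = 28.3 hours = 28.3 × 3600 s = 1.0188×10^5 s: μ = 4π²r³/T² = 42749.0 km³/s².
The Hohmann ellipse has a_t = (r₁ + r₂)/2 = 13400 km.
The periapsis of the transfer ellipse is at r = 4400 km.
Applying v² = μ(2/r − 1/a_t): v = 4.030 km/s.

v = 4030 m/s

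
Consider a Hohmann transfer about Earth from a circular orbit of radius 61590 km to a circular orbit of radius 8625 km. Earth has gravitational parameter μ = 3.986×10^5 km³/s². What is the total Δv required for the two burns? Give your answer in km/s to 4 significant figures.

The Hohmann ellipse has a_t = (r₁ + r₂)/2 = 35107.5 km.
At r₁ the circular-orbit speed is v₁ = √(μ/r₁) = 2.544 km/s.
Transfer-orbit speed at r₁ (vis-viva): v_a = √[μ(2/r₁ − 1/a_t)] = 1.261 km/s.
First burn Δv₁ = |v_a − v₁| = 1.283 km/s.
Circular speed at r₂: v₂ = √(μ/r₂) = 6.798 km/s.
Transfer-orbit speed at r₂: v_p = √[μ(2/r₂ − 1/a_t)] = 9.004 km/s.
Second burn Δv₂ = |v₂ − v_p| = 2.206 km/s.
Δv = Δv₁ + Δv₂ = 1.283 + 2.206 = 3.489 km/s.

Δv = 3.489 km/s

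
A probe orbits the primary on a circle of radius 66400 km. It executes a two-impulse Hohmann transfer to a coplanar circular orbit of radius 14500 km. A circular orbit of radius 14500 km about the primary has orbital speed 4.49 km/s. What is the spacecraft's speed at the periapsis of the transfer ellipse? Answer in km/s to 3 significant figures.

From the circular-orbit relation v² = μ/r at r = 14500 km: μ = v²r = (4.49)² × 14500 = 2.92321×10^5 km³/s².
The Hohmann ellipse has a_t = (r₁ + r₂)/2 = 40450 km.
The periapsis of the transfer ellipse is at r = 14500 km.
Vis-viva: v = √[μ(2/r − 1/a_t)] = √[2.92321×10^5 × (2/14500 − 1/40450)] = 5.753 km/s.

v = 5.75 km/s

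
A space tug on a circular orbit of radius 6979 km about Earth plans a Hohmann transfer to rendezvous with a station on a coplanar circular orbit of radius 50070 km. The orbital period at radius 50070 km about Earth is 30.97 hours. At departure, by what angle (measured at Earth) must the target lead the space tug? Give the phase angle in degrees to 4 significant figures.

From Kepler's third law T² = 4π²r³/μ at r = 50070 km, T = 30.97 hours = 30.97 × 3600 s = 1.11492×10^5 s: μ = 4π²r³/T² = 3.98662×10^5 km³/s².
Semi-major axis of the transfer orbit: a_t = (6979 + 50070)/2 = 28524.5 km.
Transfer time t = π√(a_t³/μ) = 23970 s.
Target angular speed ω₂ = √(μ/r₂³) = 5.636×10^-5 rad/s.
Angle swept by the target during transfer: ω₂·t = 1.3509 rad = 77.40°.
The space tug traverses 180° on the transfer ellipse, so the target must lead by 180° − 77.40° = 102.6°.

φ = 102.6°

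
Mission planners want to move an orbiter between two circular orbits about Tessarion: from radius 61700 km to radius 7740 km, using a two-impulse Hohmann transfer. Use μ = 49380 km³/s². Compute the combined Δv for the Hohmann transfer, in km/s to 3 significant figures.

Semi-major axis of the transfer orbit: a_t = (61700 + 7740)/2 = 34720 km.
Circular speed at r₁: v₁ = √(μ/r₁) = √(49380/61700) = 0.894608 km/s.
Transfer-orbit speed at r₁ (vis-viva): v_a = √[μ(2/r₁ − 1/a_t)] = 0.422390 km/s.
First burn Δv₁ = |v_a − v₁| = 0.472218 km/s.
At r₂, v₂ = √(μ/r₂) = 2.5258355 km/s.
Transfer-orbit speed at r₂: v_p = √[μ(2/r₂ − 1/a_t)] = 3.3671137 km/s.
Second burn Δv₂ = |v₂ − v_p| = 0.841278 km/s.
Total Δv = Δv₁ + Δv₂ = 1.313 km/s.

Δv = 1.31 km/s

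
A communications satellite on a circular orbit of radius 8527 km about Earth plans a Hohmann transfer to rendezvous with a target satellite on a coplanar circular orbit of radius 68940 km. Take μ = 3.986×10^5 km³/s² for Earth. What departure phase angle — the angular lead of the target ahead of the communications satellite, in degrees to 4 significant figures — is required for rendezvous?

Transfer-ellipse semi-major axis a_t = (r₁ + r₂)/2 = (8527 + 68940)/2 = 38733.5 km.
Transfer time t = π√(a_t³/μ) = 37930 s.
Target angular speed ω₂ = √(μ/r₂³) = 3.488×10^-5 rad/s.
Angle swept by the target during transfer: ω₂·t = 1.323 rad = 75.80°.
Arrival is 180° from departure on the ellipse, so φ = 180° − 75.80° = 104.2°.

φ = 104.2°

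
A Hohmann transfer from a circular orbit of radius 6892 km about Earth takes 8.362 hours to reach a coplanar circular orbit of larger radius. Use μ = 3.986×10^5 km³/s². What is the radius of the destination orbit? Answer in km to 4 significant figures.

Transfer time t = 8.362 hours = 30103.2 s, and t = π√(a_t³/μ).
So a_t = (μ t²/π²)^(1/3) = (3.986×10^5 × (30103.2)² / π²)^(1/3) = 33201 km.
Since a_t = (r₁ + r₂)/2, r₂ = 2a_t − r₁ = 2×33201 − 6892 = 59510 km.

r₂ = 59510 km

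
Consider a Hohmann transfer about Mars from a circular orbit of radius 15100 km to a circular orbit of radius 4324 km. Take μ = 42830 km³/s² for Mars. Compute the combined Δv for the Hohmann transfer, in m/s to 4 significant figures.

Transfer-ellipse semi-major axis a_t = (r₁ + r₂)/2 = (15100 + 4324)/2 = 9712 km.
At r₁ the circular-orbit speed is v₁ = √(μ/r₁) = 1.68417 km/s.
On the transfer ellipse at r₁, v² = μ(2/r − 1/a) gives v_a = √[μ(2/r₁ − 1/a_t)] = 1.12376 km/s.
First burn Δv₁ = |v_a − v₁| = 0.56041 km/s.
At r₂, v₂ = √(μ/r₂) = 3.14725 km/s.
Transfer-orbit speed at r₂: v_p = √[μ(2/r₂ − 1/a_t)] = 3.92433 km/s.
Second burn Δv₂ = |v₂ − v_p| = 0.77708 km/s.
Total Δv = Δv₁ + Δv₂ = 1.337 km/s.

Δv = 1337 m/s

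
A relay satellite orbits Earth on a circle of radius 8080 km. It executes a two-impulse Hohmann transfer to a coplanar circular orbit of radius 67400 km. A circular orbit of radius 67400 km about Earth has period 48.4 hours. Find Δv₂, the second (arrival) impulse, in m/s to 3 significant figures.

Δv₂ = 1310 m/s

From Kepler's third law T² = 4π²r³/μ at r = 67400 km, T = 48.4 hours = 48.4 × 3600 s = 1.7424×10^5 s: μ = 4π²r³/T² = 3.98147×10^5 km³/s².
Semi-major axis of the transfer orbit: a_t = (8080 + 67400)/2 = 37740 km.
On the circular orbit at r = 67400 km, v_c = √(μ/r) = 2.4305 km/s.
Transfer-orbit speed at the same r (vis-viva, a = a_t): v_t = √[μ(2/r − 1/a_t)] = 1.1246 km/s.
Δv₂ = |v_t − v_c| = |1.1246 − 2.4305| = 1.306 km/s.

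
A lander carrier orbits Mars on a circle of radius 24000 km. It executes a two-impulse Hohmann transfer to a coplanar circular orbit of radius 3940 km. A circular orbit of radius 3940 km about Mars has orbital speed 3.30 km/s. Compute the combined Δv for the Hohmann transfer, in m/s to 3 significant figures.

Δv = 1650 m/s

From the circular-orbit relation v² = μ/r at r = 3940 km: μ = v²r = (3.30)² × 3940 = 42906.6 km³/s².
Transfer-ellipse semi-major axis a_t = (r₁ + r₂)/2 = (24000 + 3940)/2 = 13970 km.
At r₁ the circular-orbit speed is v₁ = √(μ/r₁) = 1.3371 km/s.
On the transfer ellipse at r₁, v² = μ(2/r − 1/a) gives v_a = √[μ(2/r₁ − 1/a_t)] = 0.71008 km/s.
First burn Δv₁ = |v_a − v₁| = 0.6270 km/s.
Circular speed at r₂: v₂ = √(μ/r₂) = 3.300 km/s.
Transfer-orbit speed at r₂: v_p = √[μ(2/r₂ − 1/a_t)] = 4.325 km/s.
Second burn Δv₂ = |v₂ − v_p| = 1.025 km/s.
Δv = Δv₁ + Δv₂ = 0.6270 + 1.025 = 1.652 km/s.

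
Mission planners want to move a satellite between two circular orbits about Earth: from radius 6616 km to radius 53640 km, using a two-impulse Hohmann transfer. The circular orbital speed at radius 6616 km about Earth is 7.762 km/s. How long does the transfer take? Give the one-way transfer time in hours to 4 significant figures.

From the circular-orbit relation v² = μ/r at r = 6616 km: μ = v²r = (7.762)² × 6616 = 3.98605×10^5 km³/s².
The Hohmann ellipse has a_t = (r₁ + r₂)/2 = 30128 km.
Transfer time t = π√(a_t³/μ) = π√((30128)³ / 3.98605×10^5) = 26020 s.
Converting: 26020 s ÷ 3600 s/hour = 7.228 hours.

t = 7.228 hours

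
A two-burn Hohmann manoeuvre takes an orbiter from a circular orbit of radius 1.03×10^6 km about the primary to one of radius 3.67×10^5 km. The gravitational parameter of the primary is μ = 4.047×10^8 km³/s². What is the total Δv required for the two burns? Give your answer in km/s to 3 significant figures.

Semi-major axis of the transfer orbit: a_t = (1.030×10^6 + 3.670×10^5)/2 = 6.985×10^5 km.
At r₁ the circular-orbit speed is v₁ = √(μ/r₁) = 19.822 km/s.
Transfer-orbit speed at r₁ (vis-viva): v_a = √[μ(2/r₁ − 1/a_t)] = 14.368 km/s.
First burn Δv₁ = |v_a − v₁| = 5.454 km/s.
At r₂, v₂ = √(μ/r₂) = 33.207 km/s.
Transfer-orbit speed at r₂: v_p = √[μ(2/r₂ − 1/a_t)] = 40.324 km/s.
Second burn Δv₂ = |v₂ − v_p| = 7.117 km/s.
Total Δv = Δv₁ + Δv₂ = 12.57 km/s.

Δv = 12.6 km/s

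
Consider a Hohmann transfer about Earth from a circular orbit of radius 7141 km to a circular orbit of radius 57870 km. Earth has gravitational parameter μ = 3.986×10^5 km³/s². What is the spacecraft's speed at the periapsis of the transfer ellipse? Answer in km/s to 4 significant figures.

Semi-major axis of the transfer orbit: a_t = (7141 + 57870)/2 = 32505.5 km.
The periapsis of the transfer ellipse is at r = 7141 km.
Vis-viva: v = √[μ(2/r − 1/a_t)] = √[3.986×10^5 × (2/7141 − 1/32505.5)] = 9.969 km/s.

v = 9.969 km/s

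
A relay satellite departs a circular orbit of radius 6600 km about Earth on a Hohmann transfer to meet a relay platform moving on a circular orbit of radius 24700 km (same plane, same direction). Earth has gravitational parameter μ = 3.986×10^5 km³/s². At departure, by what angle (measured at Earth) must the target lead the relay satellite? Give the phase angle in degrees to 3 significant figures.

φ = 89.2°

Transfer-ellipse semi-major axis a_t = (r₁ + r₂)/2 = (6600 + 24700)/2 = 15650 km.
The half-period of the transfer ellipse is t = π√(a_t³/μ) = 9742.10 s.
Target angular speed ω₂ = √(μ/r₂³) = 1.62638×10^-4 rad/s.
Angle swept by the target during transfer: ω₂·t = 1.5844 rad = 90.78°.
The relay satellite traverses 180° on the transfer ellipse, so the target must lead by 180° − 90.78° = 89.2°.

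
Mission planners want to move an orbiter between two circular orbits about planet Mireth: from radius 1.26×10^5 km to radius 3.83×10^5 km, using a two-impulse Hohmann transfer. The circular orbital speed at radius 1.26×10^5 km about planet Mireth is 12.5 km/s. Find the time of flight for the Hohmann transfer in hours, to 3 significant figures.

From the circular-orbit relation v² = μ/r at r = 1.26×10^5 km: μ = v²r = (12.5)² × 1.26×10^5 = 1.96875×10^7 km³/s².
Semi-major axis of the transfer orbit: a_t = (1.260×10^5 + 3.830×10^5)/2 = 2.545×10^5 km.
Transfer time t = π√(a_t³/μ) = π√((2.545×10^5)³ / 1.96875×10^7) = 90905 s.
Converting: 90905 s ÷ 3600 s/hour = 25.3 hours.

t = 25.3 hours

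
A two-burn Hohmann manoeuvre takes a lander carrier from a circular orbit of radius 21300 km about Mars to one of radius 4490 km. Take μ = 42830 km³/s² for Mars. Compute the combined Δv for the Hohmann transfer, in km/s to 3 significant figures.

Δv = 1.46 km/s

Transfer-ellipse semi-major axis a_t = (r₁ + r₂)/2 = (21300 + 4490)/2 = 12895 km.
Circular speed at r₁: v₁ = √(μ/r₁) = √(42830/21300) = 1.41803 km/s.
On the transfer ellipse at r₁, vis-viva gives v_a = √[μ(2/r₁ − 1/a_t)] = 0.836752 km/s.
First burn Δv₁ = |v_a − v₁| = 0.5813 km/s.
Circular speed at r₂: v₂ = √(μ/r₂) = 3.0885 km/s.
Transfer-orbit speed at r₂: v_p = √[μ(2/r₂ − 1/a_t)] = 3.9694 km/s.
Second burn Δv₂ = |v₂ − v_p| = 0.8809 km/s.
Δv = Δv₁ + Δv₂ = 0.5813 + 0.8809 = 1.462 km/s.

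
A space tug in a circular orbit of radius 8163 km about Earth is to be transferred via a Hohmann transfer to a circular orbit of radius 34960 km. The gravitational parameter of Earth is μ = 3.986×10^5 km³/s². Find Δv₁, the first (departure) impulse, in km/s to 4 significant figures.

The Hohmann ellipse has a_t = (r₁ + r₂)/2 = 21561.5 km.
Circular speed at r = 8163 km: v_c = √(μ/r) = 6.988 km/s.
Vis-viva on the transfer ellipse at r = 8163 km gives v_t = √[μ(2/r − 1/a_t)] = 8.898 km/s.
Δv₁ = |v_t − v_c| = |8.898 − 6.988| = 1.910 km/s.

Δv₁ = 1.910 km/s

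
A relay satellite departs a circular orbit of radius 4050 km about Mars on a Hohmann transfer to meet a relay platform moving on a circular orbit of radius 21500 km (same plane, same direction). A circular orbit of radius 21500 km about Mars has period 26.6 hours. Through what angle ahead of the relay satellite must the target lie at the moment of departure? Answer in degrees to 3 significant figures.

φ = 97.6°

From Kepler's third law T² = 4π²r³/μ at r = 21500 km, T = 26.6 hours = 26.6 × 3600 s = 95760 s: μ = 4π²r³/T² = 42786.5 km³/s².
The Hohmann ellipse has a_t = (r₁ + r₂)/2 = 12775 km.
The half-period of the transfer ellipse is t = π√(a_t³/μ) = 21930 s.
The target's mean motion on its circular orbit is ω₂ = √(μ/r₂³) = 6.5614×10^-5 rad/s.
Angle swept by the target during transfer: ω₂·t = 1.4389 rad = 82.44°.
The relay satellite traverses 180° on the transfer ellipse, so the target must lead by 180° − 82.44° = 97.6°.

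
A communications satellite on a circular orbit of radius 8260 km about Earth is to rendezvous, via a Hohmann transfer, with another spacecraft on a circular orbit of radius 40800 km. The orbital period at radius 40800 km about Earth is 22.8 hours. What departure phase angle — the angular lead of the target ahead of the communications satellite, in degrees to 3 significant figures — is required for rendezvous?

φ = 96.1°

From Kepler's third law T² = 4π²r³/μ at r = 40800 km, T = 22.8 hours = 22.8 × 3600 s = 82080 s: μ = 4π²r³/T² = 3.97984×10^5 km³/s².
Transfer-ellipse semi-major axis a_t = (r₁ + r₂)/2 = (8260 + 40800)/2 = 24530 km.
Transfer time t = π√(a_t³/μ) = 19132.13 s.
Target angular speed ω₂ = √(μ/r₂³) = 7.654953×10^-5 rad/s.
Angle swept by the target during transfer: ω₂·t = 1.46456 rad = 83.91°.
The communications satellite traverses 180° on the transfer ellipse, so the target must lead by 180° − 83.91° = 96.1°.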